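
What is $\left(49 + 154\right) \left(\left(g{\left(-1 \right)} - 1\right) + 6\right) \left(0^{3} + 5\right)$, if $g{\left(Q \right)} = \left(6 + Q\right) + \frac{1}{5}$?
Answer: $10353$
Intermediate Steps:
$g{\left(Q \right)} = \frac{31}{5} + Q$ ($g{\left(Q \right)} = \left(6 + Q\right) + \frac{1}{5} = \frac{31}{5} + Q$)
$\left(49 + 154\right) \left(\left(g{\left(-1 \right)} - 1\right) + 6\right) \left(0^{3} + 5\right) = \left(49 + 154\right) \left(\left(\left(\frac{31}{5} - 1\right) - 1\right) + 6\right) \left(0^{3} + 5\right) = 203 \left(\left(\frac{26}{5} - 1\right) + 6\right) \left(0 + 5\right) = 203 \left(\frac{21}{5} + 6\right) 5 = 203 \cdot \frac{51}{5} \cdot 5 = 203 \cdot 51 = 10353$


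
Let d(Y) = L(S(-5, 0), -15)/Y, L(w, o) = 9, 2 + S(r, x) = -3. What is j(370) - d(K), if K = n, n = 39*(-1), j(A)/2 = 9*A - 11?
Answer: 86297/13 ≈ 6638.2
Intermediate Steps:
S(r, x) = -5 (S(r, x) = -2 - 3 = -5)
j(A) = -22 + 18*A (j(A) = 2*(9*A - 11) = 2*(-11 + 9*A) = -22 + 18*A)
n = -39
K = -39
d(Y) = 9/Y
j(370) - d(K) = (-22 + 18*370) - 9/(-39) = (-22 + 6660) - 9*(-1)/39 = 6638 - 1*(-3/13) = 6638 + 3/13 = 86297/13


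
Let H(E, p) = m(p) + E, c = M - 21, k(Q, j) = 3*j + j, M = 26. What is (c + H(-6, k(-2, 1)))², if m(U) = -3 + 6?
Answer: 4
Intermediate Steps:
k(Q, j) = 4*j
m(U) = 3
c = 5 (c = 26 - 21 = 5)
H(E, p) = 3 + E
(c + H(-6, k(-2, 1)))² = (5 + (3 - 6))² = (5 - 3)² = 2² = 4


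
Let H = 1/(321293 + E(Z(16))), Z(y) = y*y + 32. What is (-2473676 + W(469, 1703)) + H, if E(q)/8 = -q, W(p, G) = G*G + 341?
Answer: 136168110387/318989 ≈ 4.2687e+5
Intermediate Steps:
W(p, G) = 341 + G² (W(p, G) = G² + 341 = 341 + G²)
Z(y) = 32 + y² (Z(y) = y² + 32 = 32 + y²)
E(q) = -8*q (E(q) = 8*(-q) = -8*q)
H = 1/318989 (H = 1/(321293 - 8*(32 + 16²)) = 1/(321293 - 8*(32 + 256)) = 1/(321293 - 8*288) = 1/(321293 - 2304) = 1/318989 ≈ 3.1349e-6)
(-2473676 + W(469, 1703)) + H = (-2473676 + (341 + 1703²)) + 1/318989 = (-2473676 + (341 + 2900209)) + 1/318989 = (-2473676 + 2900550) + 1/318989 = 426874 + 1/318989 = 136168110387/318989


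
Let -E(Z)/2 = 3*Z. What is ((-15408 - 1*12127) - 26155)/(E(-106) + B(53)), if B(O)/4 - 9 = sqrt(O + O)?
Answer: -1127490/14059 + 26845*sqrt(106)/56236 ≈ -75.282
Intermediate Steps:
B(O) = 36 + 4*sqrt(2)*sqrt(O) (B(O) = 36 + 4*sqrt(O + O) = 36 + 4*sqrt(2*O) = 36 + 4*(sqrt(2)*sqrt(O)) = 36 + 4*sqrt(2)*sqrt(O))
E(Z) = -6*Z
((-15408 - 1*12127) - 26155)/(E(-106) + B(53)) = ((-15408 - 1*12127) - 26155)/(-6*(-106) + (36 + 4*sqrt(2)*sqrt(53))) = ((-15408 - 12127) - 26155)/(636 + (36 + 4*sqrt(106))) = (-27535 - 26155)/(672 + 4*sqrt(106)) = -53690/(672 + 4*sqrt(106))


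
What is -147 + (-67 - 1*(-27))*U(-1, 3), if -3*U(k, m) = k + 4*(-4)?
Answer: -1121/3 ≈ -373.67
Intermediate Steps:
U(k, m) = 16/3 - k/3 (U(k, m) = -(k + 4*(-4))/3 = -(k - 16)/3 = -(-16 + k)/3 = 16/3 - k/3)
-147 + (-67 - 1*(-27))*U(-1, 3) = -147 + (-67 - 1*(-27))*(16/3 - ⅓*(-1)) = -147 + (-67 + 27)*(16/3 + ⅓) = -147 - 40*17/3 = -147 - 680/3 = -1121/3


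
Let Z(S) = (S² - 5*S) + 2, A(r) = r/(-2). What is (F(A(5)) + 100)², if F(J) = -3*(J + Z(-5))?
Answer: 9409/4 ≈ 2352.3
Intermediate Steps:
A(r) = -r/2 (A(r) = r*(-½) = -r/2)
Z(S) = 2 + S² - 5*S
F(J) = -156 - 3*J (F(J) = -3*(J + (2 + (-5)² - 5*(-5))) = -3*(J + (2 + 25 + 25)) = -3*(J + 52) = -3*(52 + J) = -156 - 3*J)
(F(A(5)) + 100)² = ((-156 - (-3)*5/2) + 100)² = ((-156 - 3*(-5/2)) + 100)² = ((-156 + 15/2) + 100)² = (-297/2 + 100)² = (-97/2)² = 9409/4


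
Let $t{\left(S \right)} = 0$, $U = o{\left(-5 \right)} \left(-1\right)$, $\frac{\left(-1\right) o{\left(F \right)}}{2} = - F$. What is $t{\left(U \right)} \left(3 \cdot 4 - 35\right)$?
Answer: $0$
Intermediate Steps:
$o{\left(F \right)} = 2 F$ ($o{\left(F \right)} = - 2 \left(- F\right) = 2 F$)
$U = 10$ ($U = 2 \left(-5\right) \left(-1\right) = \left(-10\right) \left(-1\right) = 10$)
$t{\left(U \right)} \left(3 \cdot 4 - 35\right) = 0 \left(3 \cdot 4 - 35\right) = 0 \left(12 - 35\right) = 0 \left(-23\right) = 0$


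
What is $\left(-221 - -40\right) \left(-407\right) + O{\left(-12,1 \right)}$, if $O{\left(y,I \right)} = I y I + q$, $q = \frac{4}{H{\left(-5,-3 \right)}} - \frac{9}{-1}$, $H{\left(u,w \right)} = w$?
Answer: $\frac{220988}{3} \approx 73663.0$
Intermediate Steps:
$q = \frac{23}{3}$ ($q = \frac{4}{-3} - \frac{9}{-1} = 4 \left(- \frac{1}{3}\right) - -9 = - \frac{4}{3} + 9 = \frac{23}{3} \approx 7.6667$)
$O{\left(y,I \right)} = \frac{23}{3} + y I^{2}$ ($O{\left(y,I \right)} = I y I + \frac{23}{3} = y I^{2} + \frac{23}{3} = \frac{23}{3} + y I^{2}$)
$\left(-221 - -40\right) \left(-407\right) + O{\left(-12,1 \right)} = \left(-221 - -40\right) \left(-407\right) + \left(\frac{23}{3} - 12 \cdot 1^{2}\right) = \left(-221 + 40\right) \left(-407\right) + \left(\frac{23}{3} - 12\right) = \left(-181\right) \left(-407\right) + \left(\frac{23}{3} - 12\right) = 73667 - \frac{13}{3} = \frac{220988}{3}$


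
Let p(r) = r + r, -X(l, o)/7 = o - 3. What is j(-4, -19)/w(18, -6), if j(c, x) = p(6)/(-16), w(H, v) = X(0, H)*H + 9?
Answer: 1/2508 ≈ 0.00039872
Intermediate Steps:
X(l, o) = 21 - 7*o (X(l, o) = -7*(o - 3) = -7*(-3 + o) = 21 - 7*o)
p(r) = 2*r
w(H, v) = 9 + H*(21 - 7*H) (w(H, v) = (21 - 7*H)*H + 9 = H*(21 - 7*H) + 9 = 9 + H*(21 - 7*H))
j(c, x) = -¾ (j(c, x) = (2*6)/(-16) = 12*(-1/16) = -¾)
j(-4, -19)/w(18, -6) = -3/(4*(9 - 7*18*(-3 + 18))) = -3/(4*(9 - 7*18*15)) = -3/(4*(9 - 1890)) = -¾/(-1881) = -¾*(-1/1881) = 1/2508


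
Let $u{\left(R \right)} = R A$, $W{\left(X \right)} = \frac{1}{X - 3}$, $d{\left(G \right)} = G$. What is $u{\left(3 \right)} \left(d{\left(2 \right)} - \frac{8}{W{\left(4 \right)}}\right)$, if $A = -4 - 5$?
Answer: $162$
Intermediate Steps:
$A = -9$
$W{\left(X \right)} = \frac{1}{-3 + X}$
$u{\left(R \right)} = - 9 R$ ($u{\left(R \right)} = R \left(-9\right) = - 9 R$)
$u{\left(3 \right)} \left(d{\left(2 \right)} - \frac{8}{W{\left(4 \right)}}\right) = \left(-9\right) 3 \left(2 - \frac{8}{\frac{1}{-3 + 4}}\right) = - 27 \left(2 - \frac{8}{1^{-1}}\right) = - 27 \left(2 - \frac{8}{1}\right) = - 27 \left(2 - 8\right) = \left(-27\right) \left(-6\right) = 162$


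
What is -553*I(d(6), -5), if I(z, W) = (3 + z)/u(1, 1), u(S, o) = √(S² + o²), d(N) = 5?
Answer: -2212*√2 ≈ -3128.2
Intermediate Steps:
I(z, W) = √2*(3 + z)/2 (I(z, W) = (3 + z)/(√(1² + 1²)) = (3 + z)/(√(1 + 1)) = (3 + z)/(√2) = (3 + z)*(√2/2) = √2*(3 + z)/2)
-553*I(d(6), -5) = -553*√2*(3 + 5)/2 = -553*√2*8/2 = -2212*√2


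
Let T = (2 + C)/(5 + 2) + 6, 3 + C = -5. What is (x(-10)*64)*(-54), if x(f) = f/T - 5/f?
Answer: 4992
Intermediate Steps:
C = -8 (C = -3 - 5 = -8)
T = 36/7 (T = (2 - 8)/(5 + 2) + 6 = -6/7 + 6 = 36/7 ≈ 5.1429)
x(f) = -5/f + 7*f/36 (x(f) = f/(36/7) - 5/f = f*(7/36) - 5/f = 7*f/36 - 5/f = -5/f + 7*f/36)
(x(-10)*64)*(-54) = ((-5/(-10) + (7/36)*(-10))*64)*(-54) = ((-5*(-⅒) - 35/18)*64)*(-54) = ((½ - 35/18)*64)*(-54) = -13/9*64*(-54) = -832/9*(-54) = 4992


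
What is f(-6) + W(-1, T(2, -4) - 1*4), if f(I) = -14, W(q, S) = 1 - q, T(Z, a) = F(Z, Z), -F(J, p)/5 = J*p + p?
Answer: -12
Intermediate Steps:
F(J, p) = -5*p - 5*J*p (F(J, p) = -5*(J*p + p) = -5*(p + J*p) = -5*p - 5*J*p)
T(Z, a) = -5*Z*(1 + Z)
f(-6) + W(-1, T(2, -4) - 1*4) = -14 + (1 - 1*(-1)) = -14 + (1 + 1) = -14 + 2 = -12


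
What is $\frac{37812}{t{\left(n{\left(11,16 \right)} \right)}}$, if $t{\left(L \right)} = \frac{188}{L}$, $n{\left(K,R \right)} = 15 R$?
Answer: $\frac{2268720}{47} \approx 48271.0$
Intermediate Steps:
$\frac{37812}{t{\left(n{\left(11,16 \right)} \right)}} = \frac{37812}{188 \frac{1}{15 \cdot 16}} = \frac{37812}{188 \cdot \frac{1}{240}} = \frac{37812}{\frac{47}{60}} = 37812 \cdot \frac{60}{47} = \frac{2268720}{47}$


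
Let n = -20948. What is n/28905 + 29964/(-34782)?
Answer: -24162466/15232935 ≈ -1.5862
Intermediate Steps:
n/28905 + 29964/(-34782) = -20948/28905 + 29964/(-34782) = -20948*1/28905 + 29964*(-1/34782) = -20948/28905 - 454/527 = -24162466/15232935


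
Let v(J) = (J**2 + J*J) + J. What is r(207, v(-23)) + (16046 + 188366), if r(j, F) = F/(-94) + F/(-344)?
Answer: 3304706551/16168 ≈ 2.0440e+5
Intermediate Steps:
v(J) = J + 2*J**2 (v(J) = (J**2 + J**2) + J = 2*J**2 + J = J + 2*J**2)
r(j, F) = -219*F/16168 (r(j, F) = F*(-1/94) + F*(-1/344) = -F/94 - F/344 = -219*F/16168)
r(207, v(-23)) + (16046 + 188366) = -(-5037)*(1 + 2*(-23))/16168 + (16046 + 188366) = -(-5037)*(1 - 46)/16168 + 204412 = -(-5037)*(-45)/16168 + 204412 = -219/16168*1035 + 204412 = -226665/16168 + 204412 = 3304706551/16168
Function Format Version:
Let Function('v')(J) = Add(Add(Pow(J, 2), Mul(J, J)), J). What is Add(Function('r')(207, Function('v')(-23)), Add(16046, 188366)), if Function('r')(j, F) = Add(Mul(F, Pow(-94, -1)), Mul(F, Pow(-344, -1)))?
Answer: Rational(3304706551, 16168) ≈ 2.0440e+5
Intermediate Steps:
Function('v')(J) = Add(J, Mul(2, Pow(J, 2))) (Function('v')(J) = Add(Add(Pow(J, 2), Pow(J, 2)), J) = Add(Mul(2, Pow(J, 2)), J) = Add(J, Mul(2, Pow(J, 2))))
Function('r')(j, F) = Mul(Rational(-219, 16168), F) (Function('r')(j, F) = Add(Mul(F, Rational(-1, 94)), Mul(F, Rational(-1, 344))) = Add(Mul(Rational(-1, 94), F), Mul(Rational(-1, 344), F)) = Mul(Rational(-219, 16168), F))
Add(Function('r')(207, Function('v')(-23)), Add(16046, 188366)) = Add(Mul(Rational(-219, 16168), Mul(-23, Add(1, Mul(2, -23)))), Add(16046, 188366)) = Add(Mul(Rational(-219, 16168), Mul(-23, Add(1, -46))), 204412) = Add(Mul(Rational(-219, 16168), Mul(-23, -45)), 204412) = Add(Mul(Rational(-219, 16168), 1035), 204412) = Add(Rational(-226665, 16168), 204412) = Rational(3304706551, 16168)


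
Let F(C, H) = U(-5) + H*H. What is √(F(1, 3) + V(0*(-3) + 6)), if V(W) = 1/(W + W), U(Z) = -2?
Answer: √255/6 ≈ 2.6615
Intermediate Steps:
F(C, H) = -2 + H² (F(C, H) = -2 + H*H = -2 + H²)
V(W) = 1/(2*W)
√(F(1, 3) + V(0*(-3) + 6)) = √((-2 + 3²) + 1/(2*(0*(-3) + 6))) = √((-2 + 9) + 1/(2*(0 + 6))) = √(7 + (½)/6) = √(7 + (½)*(⅙)) = √(7 + 1/12) = √(85/12) = √255/6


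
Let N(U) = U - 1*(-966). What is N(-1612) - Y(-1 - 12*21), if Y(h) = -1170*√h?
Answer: -646 + 1170*I*√253 ≈ -646.0 + 18610.0*I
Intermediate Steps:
N(U) = 966 + U (N(U) = U + 966 = 966 + U)
N(-1612) - Y(-1 - 12*21) = (966 - 1612) - (-1170)*√(-1 - 12*21) = -646 - (-1170)*√(-1 - 252) = -646 - (-1170)*√(-253) = -646 - (-1170)*I*√253 = -646 + 1170*I*√253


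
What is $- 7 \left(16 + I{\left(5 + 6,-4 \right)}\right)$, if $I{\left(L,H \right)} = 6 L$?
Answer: $-574$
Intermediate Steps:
$- 7 \left(16 + I{\left(5 + 6,-4 \right)}\right) = - 7 \left(16 + 6 \left(5 + 6\right)\right) = - 7 \left(16 + 6 \cdot 11\right) = - 7 \left(16 + 66\right) = \left(-7\right) 82 = -574$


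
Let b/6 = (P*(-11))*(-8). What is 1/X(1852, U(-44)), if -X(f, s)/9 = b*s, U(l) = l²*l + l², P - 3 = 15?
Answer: 1/7120700928 ≈ 1.4044e-10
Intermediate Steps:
P = 18 (P = 3 + 15 = 18)
b = 9504 (b = 6*((18*(-11))*(-8)) = 6*(-198*(-8)) = 6*1584 = 9504)
U(l) = l² + l³ (U(l) = l³ + l² = l² + l³)
X(f, s) = -85536*s
1/X(1852, U(-44)) = 1/(-85536*(-44)²*(1 - 44)) = 1/(-165597696*(-43)) = 1/(-85536*(-83248)) = 1/7120700928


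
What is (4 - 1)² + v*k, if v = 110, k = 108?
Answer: 11889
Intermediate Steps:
(4 - 1)² + v*k = (4 - 1)² + 110*108 = 3² + 11880 = 9 + 11880 = 11889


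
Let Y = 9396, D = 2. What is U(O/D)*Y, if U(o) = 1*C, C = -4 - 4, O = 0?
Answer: -75168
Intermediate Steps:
C = -8
U(o) = -8 (U(o) = 1*(-8) = -8)
U(O/D)*Y = -8*9396 = -75168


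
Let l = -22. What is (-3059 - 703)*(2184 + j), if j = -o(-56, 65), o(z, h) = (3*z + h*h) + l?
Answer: 6963462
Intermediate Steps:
o(z, h) = -22 + h**2 + 3*z (o(z, h) = (3*z + h*h) - 22 = (3*z + h**2) - 22 = (h**2 + 3*z) - 22 = -22 + h**2 + 3*z)
j = -4035 (j = -(-22 + 65**2 + 3*(-56)) = -(-22 + 4225 - 168) = -1*4035 = -4035)
(-3059 - 703)*(2184 + j) = (-3059 - 703)*(2184 - 4035) = -3762*(-1851) = 6963462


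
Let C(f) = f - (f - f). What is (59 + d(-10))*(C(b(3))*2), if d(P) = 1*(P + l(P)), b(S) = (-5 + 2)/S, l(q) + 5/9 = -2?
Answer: -836/9 ≈ -92.889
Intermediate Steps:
l(q) = -23/9 (l(q) = -5/9 - 2 = -23/9)
b(S) = -3/S
C(f) = f (C(f) = f - 1*0 = f + 0 = f)
d(P) = -23/9 + P (d(P) = 1*(P - 23/9) = 1*(-23/9 + P) = -23/9 + P)
(59 + d(-10))*(C(b(3))*2) = (59 + (-23/9 - 10))*(-3/3*2) = (59 - 113/9)*(-3*1/3*2) = 418*(-1*2)/9 = (418/9)*(-2) = -836/9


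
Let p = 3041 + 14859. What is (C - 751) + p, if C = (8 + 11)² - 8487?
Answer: 9023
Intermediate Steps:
p = 17900
C = -8126 (C = 19² - 8487 = 361 - 8487 = -8126)
(C - 751) + p = (-8126 - 751) + 17900 = -8877 + 17900 = 9023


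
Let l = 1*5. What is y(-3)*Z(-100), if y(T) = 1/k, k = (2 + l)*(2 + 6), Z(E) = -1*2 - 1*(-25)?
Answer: 23/56 ≈ 0.41071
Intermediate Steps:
l = 5
Z(E) = 23 (Z(E) = -2 + 25 = 23)
k = 56 (k = (2 + 5)*(2 + 6) = 7*8 = 56)
y(T) = 1/56
y(-3)*Z(-100) = (1/56)*23 = 23/56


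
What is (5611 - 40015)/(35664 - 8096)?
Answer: -8601/6892 ≈ -1.2480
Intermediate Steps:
(5611 - 40015)/(35664 - 8096) = -34404/27568 = -34404*1/27568 = -8601/6892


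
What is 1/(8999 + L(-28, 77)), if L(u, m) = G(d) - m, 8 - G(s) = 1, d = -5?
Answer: 1/8929 ≈ 0.00011199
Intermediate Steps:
G(s) = 7 (G(s) = 8 - 1*1 = 8 - 1 = 7)
L(u, m) = 7 - m
1/(8999 + L(-28, 77)) = 1/(8999 + (7 - 1*77)) = 1/(8999 + (7 - 77)) = 1/(8999 - 70) = 1/8929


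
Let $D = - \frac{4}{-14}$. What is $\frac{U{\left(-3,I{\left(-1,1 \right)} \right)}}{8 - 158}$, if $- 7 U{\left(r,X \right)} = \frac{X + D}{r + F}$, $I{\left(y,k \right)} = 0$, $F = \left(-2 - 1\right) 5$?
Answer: $- \frac{1}{66150} \approx -1.5117 \cdot 10^{-5}$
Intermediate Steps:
$F = -15$ ($F = \left(-3\right) 5 = -15$)
$D = \frac{2}{7}$ ($D = \left(-4\right) \left(- \frac{1}{14}\right) = \frac{2}{7} \approx 0.28571$)
$U{\left(r,X \right)} = - \frac{\frac{2}{7} + X}{7 \left(-15 + r\right)}$ ($U{\left(r,X \right)} = - \frac{\left(X + \frac{2}{7}\right) \frac{1}{r - 15}}{7} = - \frac{\left(\frac{2}{7} + X\right) \frac{1}{-15 + r}}{7} = - \frac{\frac{1}{-15 + r} \left(\frac{2}{7} + X\right)}{7} = - \frac{\frac{2}{7} + X}{7 \left(-15 + r\right)}$)
$\frac{U{\left(-3,I{\left(-1,1 \right)} \right)}}{8 - 158} = \frac{\frac{1}{49} \frac{1}{-15 - 3} \left(-2 - 0\right)}{8 - 158} = \frac{\frac{1}{49} \frac{1}{-18} \left(-2 + 0\right)}{-150} = - \frac{\frac{1}{49} \left(- \frac{1}{18}\right) \left(-2\right)}{150} = \left(- \frac{1}{150}\right) \frac{1}{441} = - \frac{1}{66150}$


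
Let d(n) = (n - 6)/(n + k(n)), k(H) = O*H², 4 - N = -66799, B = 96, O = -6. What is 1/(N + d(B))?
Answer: 1840/122917517 ≈ 1.4969e-5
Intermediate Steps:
N = 66803 (N = 4 - 1*(-66799) = 4 + 66799 = 66803)
k(H) = -6*H²
d(n) = (-6 + n)/(n - 6*n²) (d(n) = (n - 6)/(n - 6*n²) = (-6 + n)/(n - 6*n²))
1/(N + d(B)) = 1/(66803 + (6 - 1*96)/(96*(-1 + 6*96))) = 1/(66803 + (6 - 96)/(96*(-1 + 576))) = 1/(66803 + (1/96)*(-90)/575) = 1/(66803 + (1/96)*(1/575)*(-90)) = 1/(66803 - 3/1840) = 1/(122917517/1840) = 1840/122917517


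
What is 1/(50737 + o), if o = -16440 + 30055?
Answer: 1/64352 ≈ 1.5540e-5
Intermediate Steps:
o = 13615
1/(50737 + o) = 1/(50737 + 13615) = 1/64352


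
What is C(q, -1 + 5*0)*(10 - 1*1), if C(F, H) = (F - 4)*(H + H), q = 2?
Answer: 36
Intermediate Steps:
C(F, H) = 2*H*(-4 + F) (C(F, H) = (-4 + F)*(2*H) = 2*H*(-4 + F))
C(q, -1 + 5*0)*(10 - 1*1) = (2*(-1 + 5*0)*(-4 + 2))*(10 - 1*1) = (2*(-1 + 0)*(-2))*(10 - 1) = (2*(-1)*(-2))*9 = 4*9 = 36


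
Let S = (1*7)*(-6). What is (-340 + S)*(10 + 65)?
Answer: -28650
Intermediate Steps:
S = -42 (S = 7*(-6) = -42)
(-340 + S)*(10 + 65) = (-340 - 42)*(10 + 65) = -382*75 = -28650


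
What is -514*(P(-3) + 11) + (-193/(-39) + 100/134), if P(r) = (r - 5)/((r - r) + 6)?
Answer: -12968245/2613 ≈ -4963.0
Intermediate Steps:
P(r) = -5/6 + r/6 (P(r) = (-5 + r)/(0 + 6) = (-5 + r)/6 = (-5 + r)*(1/6) = -5/6 + r/6)
-514*(P(-3) + 11) + (-193/(-39) + 100/134) = -514*((-5/6 + (1/6)*(-3)) + 11) + (-193/(-39) + 100/134) = -514*((-5/6 - 1/2) + 11) + (-193*(-1/39) + 100*(1/134)) = -514*(-4/3 + 11) + (193/39 + 50/67) = -514*29/3 + 14881/2613 = -257*58/3 + 14881/2613 = -14906/3 + 14881/2613 = -12968245/2613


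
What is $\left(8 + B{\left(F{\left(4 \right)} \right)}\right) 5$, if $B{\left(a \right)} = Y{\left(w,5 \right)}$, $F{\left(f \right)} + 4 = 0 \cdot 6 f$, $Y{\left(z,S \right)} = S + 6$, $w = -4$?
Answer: $95$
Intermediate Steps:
$Y{\left(z,S \right)} = 6 + S$
$F{\left(f \right)} = -4$ ($F{\left(f \right)} = -4 + 0 \cdot 6 f = -4 + 0 = -4$)
$B{\left(a \right)} = 11$ ($B{\left(a \right)} = 6 + 5 = 11$)
$\left(8 + B{\left(F{\left(4 \right)} \right)}\right) 5 = \left(8 + 11\right) 5 = 19 \cdot 5 = 95$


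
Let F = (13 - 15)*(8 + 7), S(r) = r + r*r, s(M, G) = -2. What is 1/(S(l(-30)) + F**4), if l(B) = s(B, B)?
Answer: 1/810002 ≈ 1.2346e-6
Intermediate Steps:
l(B) = -2
S(r) = r + r**2
F = -30 (F = -2*15 = -30)
1/(S(l(-30)) + F**4) = 1/(-2*(1 - 2) + (-30)**4) = 1/(-2*(-1) + 810000) = 1/(2 + 810000) = 1/810002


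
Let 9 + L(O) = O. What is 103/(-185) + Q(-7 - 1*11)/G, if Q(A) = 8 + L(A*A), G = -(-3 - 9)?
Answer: 58519/2220 ≈ 26.360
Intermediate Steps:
L(O) = -9 + O
G = 12 (G = -1*(-12) = 12)
Q(A) = -1 + A² (Q(A) = 8 + (-9 + A*A) = 8 + (-9 + A²) = -1 + A²)
103/(-185) + Q(-7 - 1*11)/G = 103/(-185) + (-1 + (-7 - 1*11)²)/12 = 103*(-1/185) + (-1 + (-7 - 11)²)*(1/12) = -103/185 + (-1 + (-18)²)*(1/12) = -103/185 + (-1 + 324)*(1/12) = -103/185 + 323*(1/12) = -103/185 + 323/12 = 58519/2220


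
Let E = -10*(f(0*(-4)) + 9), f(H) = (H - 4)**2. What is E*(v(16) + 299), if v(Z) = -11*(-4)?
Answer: -85750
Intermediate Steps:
v(Z) = 44 (v(Z) = -1*(-44) = 44)
f(H) = (-4 + H)**2
E = -250 (E = -10*((-4 + 0*(-4))**2 + 9) = -10*((-4 + 0)**2 + 9) = -10*((-4)**2 + 9) = -10*(16 + 9) = -10*25 = -250)
E*(v(16) + 299) = -250*(44 + 299) = -250*343 = -85750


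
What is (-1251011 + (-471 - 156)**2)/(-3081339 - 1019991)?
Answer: 428941/2050665 ≈ 0.20917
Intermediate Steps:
(-1251011 + (-471 - 156)**2)/(-3081339 - 1019991) = (-1251011 + (-627)**2)/(-4101330) = (-1251011 + 393129)*(-1/4101330) = -857882*(-1/4101330) = 428941/2050665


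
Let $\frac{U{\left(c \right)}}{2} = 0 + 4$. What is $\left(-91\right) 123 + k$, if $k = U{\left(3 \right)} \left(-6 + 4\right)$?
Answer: $-11209$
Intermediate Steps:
$U{\left(c \right)} = 8$ ($U{\left(c \right)} = 2 \left(0 + 4\right) = 2 \cdot 4 = 8$)
$k = -16$ ($k = 8 \left(-6 + 4\right) = 8 \left(-2\right) = -16$)
$\left(-91\right) 123 + k = \left(-91\right) 123 - 16 = -11193 - 16 = -11209$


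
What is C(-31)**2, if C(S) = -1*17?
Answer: 289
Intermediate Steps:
C(S) = -17
C(-31)**2 = (-17)**2 = 289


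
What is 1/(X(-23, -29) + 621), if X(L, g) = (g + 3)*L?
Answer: 1/1219 ≈ 0.00082034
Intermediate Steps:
X(L, g) = L*(3 + g) (X(L, g) = (3 + g)*L = L*(3 + g))
1/(X(-23, -29) + 621) = 1/(-23*(3 - 29) + 621) = 1/(-23*(-26) + 621) = 1/(598 + 621) = 1/1219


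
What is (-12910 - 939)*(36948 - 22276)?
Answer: -203192528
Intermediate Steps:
(-12910 - 939)*(36948 - 22276) = -13849*14672 = -203192528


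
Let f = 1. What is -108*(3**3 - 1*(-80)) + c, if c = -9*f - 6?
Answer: -11571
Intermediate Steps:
c = -15 (c = -9*1 - 6 = -9 - 6 = -15)
-108*(3**3 - 1*(-80)) + c = -108*(3**3 - 1*(-80)) - 15 = -108*(27 + 80) - 15 = -108*107 - 15 = -11556 - 15 = -11571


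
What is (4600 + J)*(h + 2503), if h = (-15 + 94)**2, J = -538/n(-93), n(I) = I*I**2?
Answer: 32353173701072/804357 ≈ 4.0222e+7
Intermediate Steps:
n(I) = I**3
J = 538/804357 (J = -538/((-93)**3) = -538/(-804357) = -538*(-1/804357) = 538/804357 ≈ 0.00066886)
h = 6241 (h = 79**2 = 6241)
(4600 + J)*(h + 2503) = (4600 + 538/804357)*(6241 + 2503) = (3700042738/804357)*8744 = 32353173701072/804357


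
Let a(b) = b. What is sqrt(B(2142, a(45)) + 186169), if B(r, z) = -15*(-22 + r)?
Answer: sqrt(154369) ≈ 392.90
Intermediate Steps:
B(r, z) = 330 - 15*r
sqrt(B(2142, a(45)) + 186169) = sqrt((330 - 15*2142) + 186169) = sqrt((330 - 32130) + 186169) = sqrt(-31800 + 186169) = sqrt(154369)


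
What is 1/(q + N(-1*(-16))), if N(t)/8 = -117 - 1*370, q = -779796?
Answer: -1/783692 ≈ -1.2760e-6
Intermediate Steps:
N(t) = -3896 (N(t) = 8*(-117 - 1*370) = 8*(-117 - 370) = 8*(-487) = -3896)
1/(q + N(-1*(-16))) = 1/(-779796 - 3896) = 1/(-783692) = -1/783692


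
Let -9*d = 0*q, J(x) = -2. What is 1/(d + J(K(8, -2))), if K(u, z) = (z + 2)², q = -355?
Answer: -½ ≈ -0.50000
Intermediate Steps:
K(u, z) = (2 + z)²
d = 0 (d = -0*(-355) = -⅑*0 = 0)
1/(d + J(K(8, -2))) = 1/(0 - 2) = 1/(-2) = -½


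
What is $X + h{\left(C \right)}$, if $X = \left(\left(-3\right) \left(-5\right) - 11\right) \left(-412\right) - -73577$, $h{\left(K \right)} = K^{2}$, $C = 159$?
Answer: $97210$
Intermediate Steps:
$X = 71929$ ($X = \left(15 - 11\right) \left(-412\right) + 73577 = 4 \left(-412\right) + 73577 = -1648 + 73577 = 71929$)
$X + h{\left(C \right)} = 71929 + 159^{2} = 71929 + 25281 = 97210$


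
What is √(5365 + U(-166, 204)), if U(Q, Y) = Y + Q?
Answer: √5403 ≈ 73.505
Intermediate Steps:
U(Q, Y) = Q + Y
√(5365 + U(-166, 204)) = √(5365 + (-166 + 204)) = √(5365 + 38) = √5403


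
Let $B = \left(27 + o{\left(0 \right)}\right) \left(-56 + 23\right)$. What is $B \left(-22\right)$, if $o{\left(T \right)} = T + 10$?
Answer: $26862$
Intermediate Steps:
$o{\left(T \right)} = 10 + T$
$B = -1221$ ($B = \left(27 + \left(10 + 0\right)\right) \left(-56 + 23\right) = \left(27 + 10\right) \left(-33\right) = 37 \left(-33\right) = -1221$)
$B \left(-22\right) = \left(-1221\right) \left(-22\right) = 26862$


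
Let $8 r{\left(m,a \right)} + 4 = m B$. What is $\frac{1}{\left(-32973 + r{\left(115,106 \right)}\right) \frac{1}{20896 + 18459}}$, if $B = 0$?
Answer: $- \frac{78710}{65947} \approx -1.1935$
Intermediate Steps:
$r{\left(m,a \right)} = - \frac{1}{2}$ ($r{\left(m,a \right)} = - \frac{1}{2} + \frac{m 0}{8} = - \frac{1}{2} + \frac{1}{8} \cdot 0 = - \frac{1}{2} + 0 = - \frac{1}{2}$)
$\frac{1}{\left(-32973 + r{\left(115,106 \right)}\right) \frac{1}{20896 + 18459}} = \frac{1}{\left(-32973 - \frac{1}{2}\right) \frac{1}{20896 + 18459}} = \frac{1}{\left(- \frac{65947}{2}\right) \frac{1}{39355}} = \frac{1}{- \frac{65947}{78710}} = - \frac{78710}{65947}$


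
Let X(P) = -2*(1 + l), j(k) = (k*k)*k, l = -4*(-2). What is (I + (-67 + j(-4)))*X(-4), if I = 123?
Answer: 144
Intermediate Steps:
l = 8
j(k) = k³ (j(k) = k²*k = k³)
X(P) = -18 (X(P) = -2*(1 + 8) = -2*9 = -18)
(I + (-67 + j(-4)))*X(-4) = (123 + (-67 + (-4)³))*(-18) = (123 + (-67 - 64))*(-18) = (123 - 131)*(-18) = -8*(-18) = 144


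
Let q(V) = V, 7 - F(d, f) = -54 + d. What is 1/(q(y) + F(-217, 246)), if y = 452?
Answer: 1/730 ≈ 0.0013699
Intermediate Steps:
F(d, f) = 61 - d (F(d, f) = 7 - (-54 + d) = 7 + (54 - d) = 61 - d)
1/(q(y) + F(-217, 246)) = 1/(452 + (61 - 1*(-217))) = 1/(452 + (61 + 217)) = 1/(452 + 278) = 1/730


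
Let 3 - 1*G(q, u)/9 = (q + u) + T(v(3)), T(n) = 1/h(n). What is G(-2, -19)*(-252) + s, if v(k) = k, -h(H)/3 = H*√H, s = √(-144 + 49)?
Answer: -54432 - 84*√3 + I*√95 ≈ -54578.0 + 9.7468*I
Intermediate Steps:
s = I*√95 (s = √(-95) = I*√95 ≈ 9.7468*I)
h(H) = -3*H^(3/2) (h(H) = -3*H*√H = -3*H^(3/2))
T(n) = -1/(3*n^(3/2)) (T(n) = 1/(-3*n^(3/2)) = -1/(3*n^(3/2)))
G(q, u) = 27 - 9*q - 9*u + √3/3 (G(q, u) = 27 - 9*((q + u) - √3/27) = 27 - 9*(q + u - √3/27) = 27 + (-9*q - 9*u + √3/3) = 27 - 9*q - 9*u + √3/3)
G(-2, -19)*(-252) + s = (27 - 9*(-2) - 9*(-19) + √3/3)*(-252) + I*√95 = (27 + 18 + 171 + √3/3)*(-252) + I*√95 = (216 + √3/3)*(-252) + I*√95 = (-54432 - 84*√3) + I*√95 = -54432 - 84*√3 + I*√95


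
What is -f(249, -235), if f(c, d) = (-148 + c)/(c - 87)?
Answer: -101/162 ≈ -0.62346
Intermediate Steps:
f(c, d) = (-148 + c)/(-87 + c)
-f(249, -235) = -(-148 + 249)/(-87 + 249) = -101/162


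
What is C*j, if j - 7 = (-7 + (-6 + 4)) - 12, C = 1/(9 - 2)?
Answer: -2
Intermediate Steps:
C = ⅐ (C = 1/7 = ⅐ ≈ 0.14286)
j = -14 (j = 7 + ((-7 + (-6 + 4)) - 12) = 7 + ((-7 - 2) - 12) = 7 + (-9 - 12) = 7 - 21 = -14)
C*j = (⅐)*(-14) = -2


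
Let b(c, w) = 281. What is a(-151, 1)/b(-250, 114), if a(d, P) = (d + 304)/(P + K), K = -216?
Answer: -153/60415 ≈ -0.0025325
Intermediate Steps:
a(d, P) = (304 + d)/(-216 + P) (a(d, P) = (d + 304)/(P - 216) = (304 + d)/(-216 + P))
a(-151, 1)/b(-250, 114) = ((304 - 151)/(-216 + 1))/281 = (153/(-215))*(1/281) = -1/215*153*(1/281) = -153/215*1/281 = -153/60415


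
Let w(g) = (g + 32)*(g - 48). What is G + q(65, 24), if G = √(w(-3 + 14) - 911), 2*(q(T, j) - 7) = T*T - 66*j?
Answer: 2655/2 + 3*I*√278 ≈ 1327.5 + 50.02*I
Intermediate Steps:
w(g) = (-48 + g)*(32 + g) (w(g) = (32 + g)*(-48 + g) = (-48 + g)*(32 + g))
q(T, j) = 7 + T²/2 - 33*j (q(T, j) = 7 + (T*T - 66*j)/2 = 7 + (T² - 66*j)/2 = 7 + (T²/2 - 33*j) = 7 + T²/2 - 33*j)
G = 3*I*√278 (G = √((-1536 + (-3 + 14)² - 16*(-3 + 14)) - 911) = √((-1536 + 11² - 16*11) - 911) = √((-1536 + 121 - 176) - 911) = √(-1591 - 911) = √(-2502) = 3*I*√278 ≈ 50.02*I)
G + q(65, 24) = 3*I*√278 + (7 + (½)*65² - 33*24) = 3*I*√278 + (7 + (½)*4225 - 792) = 3*I*√278 + (7 + 4225/2 - 792) = 3*I*√278 + 2655/2 = 2655/2 + 3*I*√278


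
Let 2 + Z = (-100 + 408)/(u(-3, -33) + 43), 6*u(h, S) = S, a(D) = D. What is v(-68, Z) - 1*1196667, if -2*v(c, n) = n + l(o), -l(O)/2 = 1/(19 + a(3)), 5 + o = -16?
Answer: -1974505601/1650 ≈ -1.1967e+6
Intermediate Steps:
o = -21 (o = -5 - 16 = -21)
u(h, S) = S/6
l(O) = -1/11 (l(O) = -2/(19 + 3) = -2/22 = -2*1/22 = -1/11)
Z = 466/75 (Z = -2 + (-100 + 408)/((⅙)*(-33) + 43) = -2 + 308/(-11/2 + 43) = -2 + 308/(75/2) = -2 + 308*(2/75) = -2 + 616/75 = 466/75 ≈ 6.2133)
v(c, n) = 1/22 - n/2 (v(c, n) = -(n - 1/11)/2 = -(-1/11 + n)/2 = 1/22 - n/2)
v(-68, Z) - 1*1196667 = (1/22 - ½*466/75) - 1*1196667 = (1/22 - 233/75) - 1196667 = -5051/1650 - 1196667 = -1974505601/1650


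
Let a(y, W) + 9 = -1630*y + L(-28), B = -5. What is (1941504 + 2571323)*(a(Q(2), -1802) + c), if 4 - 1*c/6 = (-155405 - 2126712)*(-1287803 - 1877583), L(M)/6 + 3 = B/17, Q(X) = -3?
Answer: -3325166834448545691825/17 ≈ -1.9560e+20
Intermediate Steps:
L(M) = -336/17 (L(M) = -18 + 6*(-5/17) = -18 - 30/17 = -336/17)
a(y, W) = -489/17 - 1630*y (a(y, W) = -9 + (-1630*y - 336/17) = -9 + (-336/17 - 1630*y) = -489/17 - 1630*y)
c = -43342687212948 (c = 24 - 6*(-155405 - 2126712)*(-1287803 - 1877583) = 24 - (-13692702)*(-3165386) = 24 - 6*7223781202162 = 24 - 43342687212972 = -43342687212948)
(1941504 + 2571323)*(a(Q(2), -1802) + c) = (1941504 + 2571323)*((-489/17 - 1630*(-3)) - 43342687212948) = 4512827*((-489/17 + 4890) - 43342687212948) = 4512827*(82641/17 - 43342687212948) = 4512827*(-736825682537475/17) = -3325166834448545691825/17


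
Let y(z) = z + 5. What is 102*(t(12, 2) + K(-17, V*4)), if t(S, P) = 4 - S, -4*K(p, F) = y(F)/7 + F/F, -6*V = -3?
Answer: -867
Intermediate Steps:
V = ½ (V = -⅙*(-3) = ½ ≈ 0.50000)
y(z) = 5 + z
K(p, F) = -3/7 - F/28 (K(p, F) = -((5 + F)/7 + F/F)/4 = -((5 + F)*(⅐) + 1)/4 = -((5/7 + F/7) + 1)/4 = -(12/7 + F/7)/4 = -3/7 - F/28)
102*(t(12, 2) + K(-17, V*4)) = 102*((4 - 1*12) + (-3/7 - 4/56)) = 102*((4 - 12) + (-3/7 - 1/28*2)) = 102*(-8 + (-3/7 - 1/14)) = 102*(-8 - ½) = 102*(-17/2) = -867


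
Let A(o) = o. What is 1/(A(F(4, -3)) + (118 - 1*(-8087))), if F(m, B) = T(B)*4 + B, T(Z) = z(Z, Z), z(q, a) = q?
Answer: 1/8190 ≈ 0.00012210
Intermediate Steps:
T(Z) = Z
F(m, B) = 5*B (F(m, B) = B*4 + B = 4*B + B = 5*B)
1/(A(F(4, -3)) + (118 - 1*(-8087))) = 1/(5*(-3) + (118 - 1*(-8087))) = 1/(-15 + (118 + 8087)) = 1/(-15 + 8205) = 1/8190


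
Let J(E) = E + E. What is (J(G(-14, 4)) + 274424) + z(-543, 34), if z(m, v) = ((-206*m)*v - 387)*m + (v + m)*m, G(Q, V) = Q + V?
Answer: -2064361464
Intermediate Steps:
J(E) = 2*E
z(m, v) = m*(-387 - 206*m*v) + m*(m + v) (z(m, v) = (-206*m*v - 387)*m + (m + v)*m = (-387 - 206*m*v)*m + m*(m + v) = m*(-387 - 206*m*v) + m*(m + v))
(J(G(-14, 4)) + 274424) + z(-543, 34) = (2*(-14 + 4) + 274424) - 543*(-387 - 543 + 34 - 206*(-543)*34) = (2*(-10) + 274424) - 543*(-387 - 543 + 34 + 3803172) = (-20 + 274424) - 543*3802276 = 274404 - 2064635868 = -2064361464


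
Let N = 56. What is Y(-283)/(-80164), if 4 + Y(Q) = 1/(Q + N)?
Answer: 909/18197228 ≈ 4.9953e-5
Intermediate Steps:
Y(Q) = -4 + 1/(56 + Q) (Y(Q) = -4 + 1/(Q + 56) = -4 + 1/(56 + Q))
Y(-283)/(-80164) = ((-223 - 4*(-283))/(56 - 283))/(-80164) = ((-223 + 1132)/(-227))*(-1/80164) = -1/227*909*(-1/80164) = -909/227*(-1/80164) = 909/18197228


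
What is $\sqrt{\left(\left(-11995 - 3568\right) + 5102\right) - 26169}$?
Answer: $3 i \sqrt{4070} \approx 191.39 i$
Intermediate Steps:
$\sqrt{\left(\left(-11995 - 3568\right) + 5102\right) - 26169} = \sqrt{\left(-15563 + 5102\right) - 26169} = \sqrt{-10461 - 26169} = \sqrt{-36630} = 3 i \sqrt{4070}$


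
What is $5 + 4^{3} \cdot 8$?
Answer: $517$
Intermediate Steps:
$5 + 4^{3} \cdot 8 = 5 + 64 \cdot 8 = 5 + 512 = 517$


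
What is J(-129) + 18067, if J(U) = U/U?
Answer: 18068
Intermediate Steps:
J(U) = 1
J(-129) + 18067 = 1 + 18067 = 18068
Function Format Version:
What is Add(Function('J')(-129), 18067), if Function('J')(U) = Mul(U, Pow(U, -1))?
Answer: 18068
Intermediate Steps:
Function('J')(U) = 1
Add(Function('J')(-129), 18067) = Add(1, 18067) = 18068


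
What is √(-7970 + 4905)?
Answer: I*√3065 ≈ 55.362*I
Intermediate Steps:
√(-7970 + 4905) = √(-3065) = I*√3065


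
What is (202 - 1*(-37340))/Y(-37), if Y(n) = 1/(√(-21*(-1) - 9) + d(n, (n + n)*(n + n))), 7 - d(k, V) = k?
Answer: 1651848 + 75084*√3 ≈ 1.7819e+6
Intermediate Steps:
d(k, V) = 7 - k
Y(n) = 1/(7 - n + 2*√3) (Y(n) = 1/(√(-21*(-1) - 9) + (7 - n)) = 1/(√(21 - 9) + (7 - n)) = 1/(√12 + (7 - n)) = 1/(2*√3 + (7 - n)) = 1/(7 - n + 2*√3))
(202 - 1*(-37340))/Y(-37) = (202 - 1*(-37340))/(1/(7 - 1*(-37) + 2*√3)) = (202 + 37340)/(1/(7 + 37 + 2*√3)) = 37542/(1/(44 + 2*√3)) = 37542*(44 + 2*√3) = 1651848 + 75084*√3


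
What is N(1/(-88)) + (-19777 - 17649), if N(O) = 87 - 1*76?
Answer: -37415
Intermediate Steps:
N(O) = 11 (N(O) = 87 - 76 = 11)
N(1/(-88)) + (-19777 - 17649) = 11 + (-19777 - 17649) = 11 - 37426 = -37415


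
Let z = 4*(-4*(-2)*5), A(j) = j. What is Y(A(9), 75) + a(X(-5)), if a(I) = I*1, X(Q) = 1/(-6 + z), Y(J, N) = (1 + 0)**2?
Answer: 155/154 ≈ 1.0065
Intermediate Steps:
Y(J, N) = 1 (Y(J, N) = 1**2 = 1)
z = 160 (z = 4*(8*5) = 4*40 = 160)
X(Q) = 1/154 (X(Q) = 1/(-6 + 160) = 1/154)
a(I) = I
Y(A(9), 75) + a(X(-5)) = 1 + 1/154 = 155/154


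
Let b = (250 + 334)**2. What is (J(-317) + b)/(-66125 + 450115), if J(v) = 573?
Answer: 341629/383990 ≈ 0.88968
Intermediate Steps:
b = 341056 (b = 584**2 = 341056)
(J(-317) + b)/(-66125 + 450115) = (573 + 341056)/(-66125 + 450115) = 341629/383990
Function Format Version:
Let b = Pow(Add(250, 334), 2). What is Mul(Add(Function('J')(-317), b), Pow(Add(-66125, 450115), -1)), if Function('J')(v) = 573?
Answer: Rational(341629, 383990) ≈ 0.88968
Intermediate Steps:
b = 341056 (b = Pow(584, 2) = 341056)
Mul(Add(Function('J')(-317), b), Pow(Add(-66125, 450115), -1)) = Mul(Add(573, 341056), Pow(Add(-66125, 450115), -1)) = Mul(341629, Pow(383990, -1)) = Mul(341629, Rational(1, 383990)) = Rational(341629, 383990)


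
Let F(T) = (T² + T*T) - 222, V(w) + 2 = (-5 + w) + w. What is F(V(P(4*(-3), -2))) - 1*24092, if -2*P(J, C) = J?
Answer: -24264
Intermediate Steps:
P(J, C) = -J/2
V(w) = -7 + 2*w (V(w) = -2 + ((-5 + w) + w) = -2 + (-5 + 2*w) = -7 + 2*w)
F(T) = -222 + 2*T² (F(T) = (T² + T²) - 222 = 2*T² - 222 = -222 + 2*T²)
F(V(P(4*(-3), -2))) - 1*24092 = (-222 + 2*(-7 + 2*(-2*(-3)))²) - 1*24092 = (-222 + 2*(-7 + 2*(-½*(-12)))²) - 24092 = (-222 + 2*(-7 + 2*6)²) - 24092 = (-222 + 2*(-7 + 12)²) - 24092 = (-222 + 2*5²) - 24092 = (-222 + 2*25) - 24092 = (-222 + 50) - 24092 = -172 - 24092 = -24264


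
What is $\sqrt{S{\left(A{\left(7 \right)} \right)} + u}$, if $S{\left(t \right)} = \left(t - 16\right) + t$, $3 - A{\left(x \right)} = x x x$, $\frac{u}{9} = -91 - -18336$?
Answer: $\sqrt{163509} \approx 404.36$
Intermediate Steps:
$u = 164205$ ($u = 9 \left(-91 - -18336\right) = 9 \left(-91 + 18336\right) = 9 \cdot 18245 = 164205$)
$A{\left(x \right)} = 3 - x^{3}$ ($A{\left(x \right)} = 3 - x x x = 3 - x^{2} x = 3 - x^{3}$)
$S{\left(t \right)} = -16 + 2 t$ ($S{\left(t \right)} = \left(-16 + t\right) + t = -16 + 2 t$)
$\sqrt{S{\left(A{\left(7 \right)} \right)} + u} = \sqrt{\left(-16 + 2 \left(3 - 7^{3}\right)\right) + 164205} = \sqrt{\left(-16 + 2 \left(3 - 343\right)\right) + 164205} = \sqrt{\left(-16 + 2 \left(-340\right)\right) + 164205} = \sqrt{\left(-16 - 680\right) + 164205} = \sqrt{-696 + 164205} = \sqrt{163509}$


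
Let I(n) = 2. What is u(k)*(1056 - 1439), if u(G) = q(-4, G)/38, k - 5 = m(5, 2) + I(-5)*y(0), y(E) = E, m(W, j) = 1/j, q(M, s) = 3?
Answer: -1149/38 ≈ -30.237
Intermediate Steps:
k = 11/2 (k = 5 + (1/2 + 2*0) = 5 + (½ + 0) = 5 + ½ = 11/2 ≈ 5.5000)
u(G) = 3/38
u(k)*(1056 - 1439) = 3*(1056 - 1439)/38 = (3/38)*(-383) = -1149/38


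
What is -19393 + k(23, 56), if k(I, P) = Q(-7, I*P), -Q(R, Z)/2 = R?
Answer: -19379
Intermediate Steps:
Q(R, Z) = -2*R
k(I, P) = 14 (k(I, P) = -2*(-7) = 14)
-19393 + k(23, 56) = -19393 + 14 = -19379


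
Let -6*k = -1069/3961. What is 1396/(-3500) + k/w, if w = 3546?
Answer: -29410772989/73739956500 ≈ -0.39884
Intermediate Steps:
k = 1069/23766 (k = -(-1069)/(6*3961) = -⅙*(-1069/3961) = 1069/23766 ≈ 0.044980)
1396/(-3500) + k/w = 1396/(-3500) + (1069/23766)/3546 = 1396*(-1/3500) + (1069/23766)*(1/3546) = -349/875 + 1069/84274236 = -29410772989/73739956500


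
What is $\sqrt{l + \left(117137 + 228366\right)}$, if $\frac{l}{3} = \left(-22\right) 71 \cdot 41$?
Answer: $\sqrt{153377} \approx 391.63$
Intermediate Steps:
$l = -192126$ ($l = 3 \left(-22\right) 71 \cdot 41 = 3 \left(\left(-1562\right) 41\right) = 3 \left(-64042\right) = -192126$)
$\sqrt{l + \left(117137 + 228366\right)} = \sqrt{-192126 + \left(117137 + 228366\right)} = \sqrt{-192126 + 345503} = \sqrt{153377}$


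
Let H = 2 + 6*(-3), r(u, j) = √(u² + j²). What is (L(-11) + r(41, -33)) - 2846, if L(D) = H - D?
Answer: -2851 + √2770 ≈ -2798.4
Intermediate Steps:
r(u, j) = √(j² + u²)
H = -16 (H = 2 - 18 = -16)
L(D) = -16 - D
(L(-11) + r(41, -33)) - 2846 = ((-16 - 1*(-11)) + √((-33)² + 41²)) - 2846 = ((-16 + 11) + √(1089 + 1681)) - 2846 = (-5 + √2770) - 2846 = -2851 + √2770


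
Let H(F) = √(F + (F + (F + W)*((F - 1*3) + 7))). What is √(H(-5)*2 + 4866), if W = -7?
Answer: √(4866 + 2*√2) ≈ 69.777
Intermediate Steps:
H(F) = √(2*F + (-7 + F)*(4 + F)) (H(F) = √(F + (F + (F - 7)*((F - 1*3) + 7))) = √(F + (F + (-7 + F)*((F - 3) + 7))) = √(F + (F + (-7 + F)*((-3 + F) + 7))) = √(F + (F + (-7 + F)*(4 + F))) = √(2*F + (-7 + F)*(4 + F)))
√(H(-5)*2 + 4866) = √(√(-28 + (-5)² - 1*(-5))*2 + 4866) = √(√(-28 + 25 + 5)*2 + 4866) = √(√2*2 + 4866) = √(2*√2 + 4866) = √(4866 + 2*√2)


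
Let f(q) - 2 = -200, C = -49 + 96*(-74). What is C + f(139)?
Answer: -7351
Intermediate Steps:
C = -7153 (C = -49 - 7104 = -7153)
f(q) = -198 (f(q) = 2 - 200 = -198)
C + f(139) = -7153 - 198 = -7351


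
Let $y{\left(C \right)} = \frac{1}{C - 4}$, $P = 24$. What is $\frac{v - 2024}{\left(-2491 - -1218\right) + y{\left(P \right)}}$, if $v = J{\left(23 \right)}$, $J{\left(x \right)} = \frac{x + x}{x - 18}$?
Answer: $\frac{40296}{25459} \approx 1.5828$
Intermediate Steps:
$J{\left(x \right)} = \frac{2 x}{-18 + x}$
$v = \frac{46}{5}$ ($v = 2 \cdot 23 \frac{1}{-18 + 23} = 2 \cdot 23 \cdot \frac{1}{5} = \frac{46}{5} \approx 9.2$)
$y{\left(C \right)} = \frac{1}{-4 + C}$
$\frac{v - 2024}{\left(-2491 - -1218\right) + y{\left(P \right)}} = \frac{\frac{46}{5} - 2024}{\left(-2491 - -1218\right) + \frac{1}{-4 + 24}} = - \frac{10074}{5 \left(\left(-2491 + 1218\right) + \frac{1}{20}\right)} = - \frac{10074}{5 \left(-1273 + \frac{1}{20}\right)} = - \frac{10074}{5 \left(- \frac{25459}{20}\right)} = \left(- \frac{10074}{5}\right) \left(- \frac{20}{25459}\right) = \frac{40296}{25459}$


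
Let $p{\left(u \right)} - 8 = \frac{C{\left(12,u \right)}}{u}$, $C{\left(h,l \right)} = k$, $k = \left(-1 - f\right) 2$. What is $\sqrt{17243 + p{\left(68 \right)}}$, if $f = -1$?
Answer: $\sqrt{17251} \approx 131.34$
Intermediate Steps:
$k = 0$ ($k = \left(-1 - -1\right) 2 = \left(-1 + 1\right) 2 = 0 \cdot 2 = 0$)
$C{\left(h,l \right)} = 0$
$p{\left(u \right)} = 8$ ($p{\left(u \right)} = 8 + \frac{0}{u} = 8 + 0 = 8$)
$\sqrt{17243 + p{\left(68 \right)}} = \sqrt{17243 + 8} = \sqrt{17251}$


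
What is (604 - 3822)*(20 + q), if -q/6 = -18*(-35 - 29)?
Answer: 22178456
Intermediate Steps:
q = -6912 (q = -(-108)*(-35 - 29) = -(-108)*(-64) = -6*1152 = -6912)
(604 - 3822)*(20 + q) = (604 - 3822)*(20 - 6912) = -3218*(-6892) = 22178456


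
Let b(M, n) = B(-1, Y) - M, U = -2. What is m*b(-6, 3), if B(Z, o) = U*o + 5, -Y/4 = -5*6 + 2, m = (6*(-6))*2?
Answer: 15336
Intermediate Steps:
m = -72 (m = -36*2 = -72)
Y = 112 (Y = -4*(-5*6 + 2) = -4*(-30 + 2) = -4*(-28) = 112)
B(Z, o) = 5 - 2*o (B(Z, o) = -2*o + 5 = 5 - 2*o)
b(M, n) = -219 - M (b(M, n) = (5 - 2*112) - M = (5 - 224) - M = -219 - M)
m*b(-6, 3) = -72*(-219 - 1*(-6)) = -72*(-219 + 6) = -72*(-213) = 15336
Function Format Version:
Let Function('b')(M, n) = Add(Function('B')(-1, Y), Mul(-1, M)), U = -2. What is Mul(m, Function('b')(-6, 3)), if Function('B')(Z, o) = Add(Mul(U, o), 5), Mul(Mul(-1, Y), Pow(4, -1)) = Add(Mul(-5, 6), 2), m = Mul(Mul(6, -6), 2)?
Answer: 15336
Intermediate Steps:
m = -72 (m = Mul(-36, 2) = -72)
Y = 112 (Y = Mul(-4, Add(Mul(-5, 6), 2)) = Mul(-4, Add(-30, 2)) = Mul(-4, -28) = 112)
Function('B')(Z, o) = Add(5, Mul(-2, o)) (Function('B')(Z, o) = Add(Mul(-2, o), 5) = Add(5, Mul(-2, o)))
Function('b')(M, n) = Add(-219, Mul(-1, M)) (Function('b')(M, n) = Add(Add(5, Mul(-2, 112)), Mul(-1, M)) = Add(Add(5, -224), Mul(-1, M)) = Add(-219, Mul(-1, M)))
Mul(m, Function('b')(-6, 3)) = Mul(-72, Add(-219, Mul(-1, -6))) = Mul(-72, Add(-219, 6)) = Mul(-72, -213) = 15336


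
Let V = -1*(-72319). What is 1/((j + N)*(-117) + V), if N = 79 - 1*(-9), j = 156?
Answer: 1/43771 ≈ 2.2846e-5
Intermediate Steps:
N = 88 (N = 79 + 9 = 88)
V = 72319
1/((j + N)*(-117) + V) = 1/((156 + 88)*(-117) + 72319) = 1/(244*(-117) + 72319) = 1/(-28548 + 72319) = 1/43771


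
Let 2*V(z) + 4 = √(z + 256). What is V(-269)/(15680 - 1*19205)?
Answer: 2/3525 - I*√13/7050 ≈ 0.00056738 - 0.00051143*I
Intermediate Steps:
V(z) = -2 + √(256 + z)/2 (V(z) = -2 + √(z + 256)/2 = -2 + √(256 + z)/2)
V(-269)/(15680 - 1*19205) = (-2 + √(256 - 269)/2)/(15680 - 1*19205) = (-2 + √(-13)/2)/(15680 - 19205) = (-2 + (I*√13)/2)/(-3525) = (-2 + I*√13/2)*(-1/3525) = 2/3525 - I*√13/7050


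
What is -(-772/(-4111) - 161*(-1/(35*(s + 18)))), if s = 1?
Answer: -167893/390545 ≈ -0.42989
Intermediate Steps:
-(-772/(-4111) - 161*(-1/(35*(s + 18)))) = -(-772/(-4111) - 161*(-1/(35*(1 + 18)))) = -(-772*(-1/4111) - 161/(19*(-35))) = -(772/4111 - 161/(-665)) = -(772/4111 - 161*(-1/665)) = -(772/4111 + 23/95) = -1*167893/390545 = -167893/390545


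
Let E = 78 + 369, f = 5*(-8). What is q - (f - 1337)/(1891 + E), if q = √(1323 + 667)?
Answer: 1377/2338 + √1990 ≈ 45.198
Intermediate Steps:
f = -40
E = 447
q = √1990 ≈ 44.609
q - (f - 1337)/(1891 + E) = √1990 - (-40 - 1337)/(1891 + 447) = √1990 - (-1377)/2338 = √1990 - 1*(-1377/2338) = √1990 + 1377/2338 = 1377/2338 + √1990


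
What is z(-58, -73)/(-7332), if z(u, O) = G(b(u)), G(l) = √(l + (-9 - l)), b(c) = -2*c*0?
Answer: -I/2444 ≈ -0.00040917*I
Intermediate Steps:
b(c) = 0
G(l) = 3*I (G(l) = √(-9) = 3*I)
z(u, O) = 3*I
z(-58, -73)/(-7332) = (3*I)/(-7332) = (3*I)*(-1/7332) = -I/2444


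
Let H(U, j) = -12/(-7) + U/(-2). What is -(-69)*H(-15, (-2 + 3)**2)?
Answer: 8901/14 ≈ 635.79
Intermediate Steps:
H(U, j) = 12/7 - U/2 (H(U, j) = -12*(-1/7) + U*(-1/2) = 12/7 - U/2)
-(-69)*H(-15, (-2 + 3)**2) = -(-69)*(12/7 - 1/2*(-15)) = -(-69)*(12/7 + 15/2) = -(-69)*129/14 = -1*(-8901/14) = 8901/14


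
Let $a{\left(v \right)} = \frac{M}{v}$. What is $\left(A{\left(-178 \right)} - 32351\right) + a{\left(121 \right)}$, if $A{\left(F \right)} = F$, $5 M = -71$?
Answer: $- \frac{19680116}{605} \approx -32529.0$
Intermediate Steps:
$M = - \frac{71}{5}$ ($M = \frac{1}{5} \left(-71\right) = - \frac{71}{5} \approx -14.2$)
$a{\left(v \right)} = - \frac{71}{5 v}$
$\left(A{\left(-178 \right)} - 32351\right) + a{\left(121 \right)} = \left(-178 - 32351\right) - \frac{71}{5 \cdot 121} = -32529 - \frac{71}{605} = - \frac{19680116}{605}$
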